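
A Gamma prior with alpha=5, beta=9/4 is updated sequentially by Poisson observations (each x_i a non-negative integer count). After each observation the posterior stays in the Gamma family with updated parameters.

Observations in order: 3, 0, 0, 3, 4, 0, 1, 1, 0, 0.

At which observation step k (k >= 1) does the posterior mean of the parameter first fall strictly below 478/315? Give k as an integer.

k = 9

obs 1: x=3 → posterior Gamma(8, 13/4)
obs 2: x=0 → posterior Gamma(8, 17/4)
obs 3: x=0 → posterior Gamma(8, 21/4)
obs 4: x=3 → posterior Gamma(11, 25/4)
obs 5: x=4 → posterior Gamma(15, 29/4)
obs 6: x=0 → posterior Gamma(15, 33/4)
obs 7: x=1 → posterior Gamma(16, 37/4)
obs 8: x=1 → posterior Gamma(17, 41/4)
obs 9: x=0 → posterior Gamma(17, 45/4)
obs 10: x=0 → posterior Gamma(17, 49/4)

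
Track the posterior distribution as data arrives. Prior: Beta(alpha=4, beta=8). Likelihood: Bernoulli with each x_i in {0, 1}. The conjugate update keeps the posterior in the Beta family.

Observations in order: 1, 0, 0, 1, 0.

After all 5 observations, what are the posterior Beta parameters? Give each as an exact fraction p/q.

alpha=6, beta=11

obs 1: x=1 → posterior Beta(5, 8)
obs 2: x=0 → posterior Beta(5, 9)
obs 3: x=0 → posterior Beta(5, 10)
obs 4: x=1 → posterior Beta(6, 10)
obs 5: x=0 → posterior Beta(6, 11)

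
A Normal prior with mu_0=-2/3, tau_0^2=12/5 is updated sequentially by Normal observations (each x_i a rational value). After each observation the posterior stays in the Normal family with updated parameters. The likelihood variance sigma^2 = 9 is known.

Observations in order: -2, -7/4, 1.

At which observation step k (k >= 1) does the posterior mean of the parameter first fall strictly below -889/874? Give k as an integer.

obs 1: x=-2 → posterior Normal(-18/19, 36/19)
obs 2: x=-7/4 → posterior Normal(-25/23, 36/23)
obs 3: x=1 → posterior Normal(-7/9, 4/3)

k = 2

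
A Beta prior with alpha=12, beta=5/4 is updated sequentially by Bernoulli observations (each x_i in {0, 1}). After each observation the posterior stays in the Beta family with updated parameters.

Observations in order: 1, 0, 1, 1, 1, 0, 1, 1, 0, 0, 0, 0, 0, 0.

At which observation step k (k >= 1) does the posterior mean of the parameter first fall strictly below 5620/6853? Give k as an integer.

k = 9

obs 1: x=1 → posterior Beta(13, 5/4)
obs 2: x=0 → posterior Beta(13, 9/4)
obs 3: x=1 → posterior Beta(14, 9/4)
obs 4: x=1 → posterior Beta(15, 9/4)
obs 5: x=1 → posterior Beta(16, 9/4)
obs 6: x=0 → posterior Beta(16, 13/4)
obs 7: x=1 → posterior Beta(17, 13/4)
obs 8: x=1 → posterior Beta(18, 13/4)
obs 9: x=0 → posterior Beta(18, 17/4)
obs 10: x=0 → posterior Beta(18, 21/4)
obs 11: x=0 → posterior Beta(18, 25/4)
obs 12: x=0 → posterior Beta(18, 29/4)
obs 13: x=0 → posterior Beta(18, 33/4)
obs 14: x=0 → posterior Beta(18, 37/4)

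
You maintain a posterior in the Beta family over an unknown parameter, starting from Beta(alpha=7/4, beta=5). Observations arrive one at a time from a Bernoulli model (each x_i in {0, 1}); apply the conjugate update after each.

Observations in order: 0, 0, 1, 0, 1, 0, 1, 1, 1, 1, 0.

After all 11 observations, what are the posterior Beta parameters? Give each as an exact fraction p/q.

alpha=31/4, beta=10

obs 1: x=0 → posterior Beta(7/4, 6)
obs 2: x=0 → posterior Beta(7/4, 7)
obs 3: x=1 → posterior Beta(11/4, 7)
obs 4: x=0 → posterior Beta(11/4, 8)
obs 5: x=1 → posterior Beta(15/4, 8)
obs 6: x=0 → posterior Beta(15/4, 9)
obs 7: x=1 → posterior Beta(19/4, 9)
obs 8: x=1 → posterior Beta(23/4, 9)
obs 9: x=1 → posterior Beta(27/4, 9)
obs 10: x=1 → posterior Beta(31/4, 9)
obs 11: x=0 → posterior Beta(31/4, 10)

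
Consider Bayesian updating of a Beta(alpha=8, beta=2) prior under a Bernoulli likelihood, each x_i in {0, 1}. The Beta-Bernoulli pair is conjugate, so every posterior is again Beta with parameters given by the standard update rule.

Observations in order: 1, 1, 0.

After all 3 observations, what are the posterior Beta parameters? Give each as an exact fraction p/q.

alpha=10, beta=3

obs 1: x=1 → posterior Beta(9, 2)
obs 2: x=1 → posterior Beta(10, 2)
obs 3: x=0 → posterior Beta(10, 3)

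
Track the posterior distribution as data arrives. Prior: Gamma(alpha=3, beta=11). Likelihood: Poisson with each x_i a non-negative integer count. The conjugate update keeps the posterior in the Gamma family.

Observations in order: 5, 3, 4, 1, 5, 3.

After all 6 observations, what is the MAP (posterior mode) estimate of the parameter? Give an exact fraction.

23/17

obs 1: x=5 → posterior Gamma(8, 12)
obs 2: x=3 → posterior Gamma(11, 13)
obs 3: x=4 → posterior Gamma(15, 14)
obs 4: x=1 → posterior Gamma(16, 15)
obs 5: x=5 → posterior Gamma(21, 16)
obs 6: x=3 → posterior Gamma(24, 17)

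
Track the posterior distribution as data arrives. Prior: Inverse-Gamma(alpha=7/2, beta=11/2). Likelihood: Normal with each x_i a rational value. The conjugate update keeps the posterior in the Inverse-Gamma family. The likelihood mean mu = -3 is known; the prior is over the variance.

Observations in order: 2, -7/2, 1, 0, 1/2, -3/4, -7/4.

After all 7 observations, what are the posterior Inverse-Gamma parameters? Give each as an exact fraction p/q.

obs 1: x=2 → posterior Inverse-Gamma(4, 18)
obs 2: x=-7/2 → posterior Inverse-Gamma(9/2, 145/8)
obs 3: x=1 → posterior Inverse-Gamma(5, 209/8)
obs 4: x=0 → posterior Inverse-Gamma(11/2, 245/8)
obs 5: x=1/2 → posterior Inverse-Gamma(6, 147/4)
obs 6: x=-3/4 → posterior Inverse-Gamma(13/2, 1257/32)
obs 7: x=-7/4 → posterior Inverse-Gamma(7, 641/16)

alpha=7, beta=641/16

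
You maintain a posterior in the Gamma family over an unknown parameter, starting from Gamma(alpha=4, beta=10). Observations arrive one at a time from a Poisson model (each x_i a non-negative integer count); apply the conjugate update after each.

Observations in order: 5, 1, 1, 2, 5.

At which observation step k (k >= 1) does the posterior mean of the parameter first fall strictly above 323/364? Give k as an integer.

obs 1: x=5 → posterior Gamma(9, 11)
obs 2: x=1 → posterior Gamma(10, 12)
obs 3: x=1 → posterior Gamma(11, 13)
obs 4: x=2 → posterior Gamma(13, 14)
obs 5: x=5 → posterior Gamma(18, 15)

k = 4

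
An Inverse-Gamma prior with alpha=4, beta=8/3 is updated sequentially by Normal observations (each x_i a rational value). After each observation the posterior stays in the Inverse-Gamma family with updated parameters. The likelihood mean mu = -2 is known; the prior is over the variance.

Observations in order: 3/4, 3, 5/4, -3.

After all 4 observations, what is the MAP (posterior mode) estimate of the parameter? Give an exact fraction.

obs 1: x=3/4 → posterior Inverse-Gamma(9/2, 619/96)
obs 2: x=3 → posterior Inverse-Gamma(5, 1819/96)
obs 3: x=5/4 → posterior Inverse-Gamma(11/2, 1163/48)
obs 4: x=-3 → posterior Inverse-Gamma(6, 1187/48)

1187/336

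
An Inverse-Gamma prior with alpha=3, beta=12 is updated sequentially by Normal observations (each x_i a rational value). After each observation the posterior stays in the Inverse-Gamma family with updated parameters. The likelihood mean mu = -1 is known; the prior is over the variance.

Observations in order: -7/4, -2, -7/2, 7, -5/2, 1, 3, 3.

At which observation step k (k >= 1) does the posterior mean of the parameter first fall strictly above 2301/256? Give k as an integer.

obs 1: x=-7/4 → posterior Inverse-Gamma(7/2, 393/32)
obs 2: x=-2 → posterior Inverse-Gamma(4, 409/32)
obs 3: x=-7/2 → posterior Inverse-Gamma(9/2, 509/32)
obs 4: x=7 → posterior Inverse-Gamma(5, 1533/32)
obs 5: x=-5/2 → posterior Inverse-Gamma(11/2, 1569/32)
obs 6: x=1 → posterior Inverse-Gamma(6, 1633/32)
obs 7: x=3 → posterior Inverse-Gamma(13/2, 1889/32)
obs 8: x=3 → posterior Inverse-Gamma(7, 2145/32)

k = 4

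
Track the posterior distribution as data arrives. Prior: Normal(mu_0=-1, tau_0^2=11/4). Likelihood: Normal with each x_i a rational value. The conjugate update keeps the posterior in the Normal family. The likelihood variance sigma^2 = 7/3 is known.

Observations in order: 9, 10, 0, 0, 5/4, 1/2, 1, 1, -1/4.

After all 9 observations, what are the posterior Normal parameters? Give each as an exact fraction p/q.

mu_0=1429/650, tau_0^2=77/325

obs 1: x=9 → posterior Normal(269/61, 77/61)
obs 2: x=10 → posterior Normal(599/94, 77/94)
obs 3: x=0 → posterior Normal(599/127, 77/127)
obs 4: x=0 → posterior Normal(599/160, 77/160)
obs 5: x=5/4 → posterior Normal(2561/772, 77/193)
obs 6: x=1/2 → posterior Normal(2627/904, 77/226)
obs 7: x=1 → posterior Normal(2759/1036, 11/37)
obs 8: x=1 → posterior Normal(2891/1168, 77/292)
obs 9: x=-1/4 → posterior Normal(1429/650, 77/325)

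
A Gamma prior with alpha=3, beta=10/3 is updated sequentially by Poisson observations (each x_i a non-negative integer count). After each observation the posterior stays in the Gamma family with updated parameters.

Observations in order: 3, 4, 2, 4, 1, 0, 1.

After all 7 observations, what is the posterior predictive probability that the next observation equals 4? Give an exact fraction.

338890709171237049008211645283185/4926473771244159066068747032723456

obs 1: x=3 → posterior Gamma(6, 13/3)
obs 2: x=4 → posterior Gamma(10, 16/3)
obs 3: x=2 → posterior Gamma(12, 19/3)
obs 4: x=4 → posterior Gamma(16, 22/3)
obs 5: x=1 → posterior Gamma(17, 25/3)
obs 6: x=0 → posterior Gamma(17, 28/3)
obs 7: x=1 → posterior Gamma(18, 31/3)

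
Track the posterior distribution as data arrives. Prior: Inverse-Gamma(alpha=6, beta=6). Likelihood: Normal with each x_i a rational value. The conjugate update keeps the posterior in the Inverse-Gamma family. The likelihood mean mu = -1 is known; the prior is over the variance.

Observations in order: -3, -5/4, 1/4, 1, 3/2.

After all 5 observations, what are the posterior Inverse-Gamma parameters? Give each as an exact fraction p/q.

alpha=17/2, beta=223/16

obs 1: x=-3 → posterior Inverse-Gamma(13/2, 8)
obs 2: x=-5/4 → posterior Inverse-Gamma(7, 257/32)
obs 3: x=1/4 → posterior Inverse-Gamma(15/2, 141/16)
obs 4: x=1 → posterior Inverse-Gamma(8, 173/16)
obs 5: x=3/2 → posterior Inverse-Gamma(17/2, 223/16)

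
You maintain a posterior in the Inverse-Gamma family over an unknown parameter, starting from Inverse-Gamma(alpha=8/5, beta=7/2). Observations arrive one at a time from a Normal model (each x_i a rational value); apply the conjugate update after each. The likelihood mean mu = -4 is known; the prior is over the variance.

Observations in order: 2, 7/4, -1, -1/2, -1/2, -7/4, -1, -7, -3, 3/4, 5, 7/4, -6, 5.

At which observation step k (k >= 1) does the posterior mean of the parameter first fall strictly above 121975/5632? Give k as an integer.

k = 2

obs 1: x=2 → posterior Inverse-Gamma(21/10, 43/2)
obs 2: x=7/4 → posterior Inverse-Gamma(13/5, 1217/32)
obs 3: x=-1 → posterior Inverse-Gamma(31/10, 1361/32)
obs 4: x=-1/2 → posterior Inverse-Gamma(18/5, 1557/32)
obs 5: x=-1/2 → posterior Inverse-Gamma(41/10, 1753/32)
obs 6: x=-7/4 → posterior Inverse-Gamma(23/5, 917/16)
obs 7: x=-1 → posterior Inverse-Gamma(51/10, 989/16)
obs 8: x=-7 → posterior Inverse-Gamma(28/5, 1061/16)
obs 9: x=-3 → posterior Inverse-Gamma(61/10, 1069/16)
obs 10: x=3/4 → posterior Inverse-Gamma(33/5, 2499/32)
obs 11: x=5 → posterior Inverse-Gamma(71/10, 3795/32)
obs 12: x=7/4 → posterior Inverse-Gamma(38/5, 1081/8)
obs 13: x=-6 → posterior Inverse-Gamma(81/10, 1097/8)
obs 14: x=5 → posterior Inverse-Gamma(43/5, 1421/8)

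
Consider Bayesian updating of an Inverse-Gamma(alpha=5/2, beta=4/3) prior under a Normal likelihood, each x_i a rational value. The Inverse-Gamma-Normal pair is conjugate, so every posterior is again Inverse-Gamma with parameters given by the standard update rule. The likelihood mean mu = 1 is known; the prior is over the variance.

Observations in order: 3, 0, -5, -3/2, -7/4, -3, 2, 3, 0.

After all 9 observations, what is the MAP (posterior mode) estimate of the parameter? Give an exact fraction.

obs 1: x=3 → posterior Inverse-Gamma(3, 10/3)
obs 2: x=0 → posterior Inverse-Gamma(7/2, 23/6)
obs 3: x=-5 → posterior Inverse-Gamma(4, 131/6)
obs 4: x=-3/2 → posterior Inverse-Gamma(9/2, 599/24)
obs 5: x=-7/4 → posterior Inverse-Gamma(5, 2759/96)
obs 6: x=-3 → posterior Inverse-Gamma(11/2, 3527/96)
obs 7: x=2 → posterior Inverse-Gamma(6, 3575/96)
obs 8: x=3 → posterior Inverse-Gamma(13/2, 3767/96)
obs 9: x=0 → posterior Inverse-Gamma(7, 3815/96)

3815/768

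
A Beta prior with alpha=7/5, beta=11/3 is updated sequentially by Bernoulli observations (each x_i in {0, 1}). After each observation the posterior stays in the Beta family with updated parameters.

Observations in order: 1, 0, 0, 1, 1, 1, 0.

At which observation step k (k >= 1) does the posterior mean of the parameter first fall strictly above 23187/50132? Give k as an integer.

k = 6

obs 1: x=1 → posterior Beta(12/5, 11/3)
obs 2: x=0 → posterior Beta(12/5, 14/3)
obs 3: x=0 → posterior Beta(12/5, 17/3)
obs 4: x=1 → posterior Beta(17/5, 17/3)
obs 5: x=1 → posterior Beta(22/5, 17/3)
obs 6: x=1 → posterior Beta(27/5, 17/3)
obs 7: x=0 → posterior Beta(27/5, 20/3)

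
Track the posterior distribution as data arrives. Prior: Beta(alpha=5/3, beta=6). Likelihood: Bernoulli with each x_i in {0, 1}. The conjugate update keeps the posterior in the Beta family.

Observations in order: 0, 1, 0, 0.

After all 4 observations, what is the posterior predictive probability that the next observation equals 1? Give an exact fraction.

obs 1: x=0 → posterior Beta(5/3, 7)
obs 2: x=1 → posterior Beta(8/3, 7)
obs 3: x=0 → posterior Beta(8/3, 8)
obs 4: x=0 → posterior Beta(8/3, 9)

8/35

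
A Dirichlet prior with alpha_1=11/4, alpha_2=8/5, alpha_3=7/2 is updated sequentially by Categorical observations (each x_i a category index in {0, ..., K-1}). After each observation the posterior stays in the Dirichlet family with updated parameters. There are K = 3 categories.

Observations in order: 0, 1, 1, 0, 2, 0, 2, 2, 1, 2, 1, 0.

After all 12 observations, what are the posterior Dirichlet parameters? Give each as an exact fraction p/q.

obs 1: x=0 → posterior Dirichlet(15/4, 8/5, 7/2)
obs 2: x=1 → posterior Dirichlet(15/4, 13/5, 7/2)
obs 3: x=1 → posterior Dirichlet(15/4, 18/5, 7/2)
obs 4: x=0 → posterior Dirichlet(19/4, 18/5, 7/2)
obs 5: x=2 → posterior Dirichlet(19/4, 18/5, 9/2)
obs 6: x=0 → posterior Dirichlet(23/4, 18/5, 9/2)
obs 7: x=2 → posterior Dirichlet(23/4, 18/5, 11/2)
obs 8: x=2 → posterior Dirichlet(23/4, 18/5, 13/2)
obs 9: x=1 → posterior Dirichlet(23/4, 23/5, 13/2)
obs 10: x=2 → posterior Dirichlet(23/4, 23/5, 15/2)
obs 11: x=1 → posterior Dirichlet(23/4, 28/5, 15/2)
obs 12: x=0 → posterior Dirichlet(27/4, 28/5, 15/2)

alpha_1=27/4, alpha_2=28/5, alpha_3=15/2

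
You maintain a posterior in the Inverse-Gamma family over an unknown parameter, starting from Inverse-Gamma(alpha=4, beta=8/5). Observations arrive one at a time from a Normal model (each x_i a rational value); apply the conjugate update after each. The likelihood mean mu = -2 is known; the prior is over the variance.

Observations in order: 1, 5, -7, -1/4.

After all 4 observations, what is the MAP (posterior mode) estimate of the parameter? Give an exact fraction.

7141/1120

obs 1: x=1 → posterior Inverse-Gamma(9/2, 61/10)
obs 2: x=5 → posterior Inverse-Gamma(5, 153/5)
obs 3: x=-7 → posterior Inverse-Gamma(11/2, 431/10)
obs 4: x=-1/4 → posterior Inverse-Gamma(6, 7141/160)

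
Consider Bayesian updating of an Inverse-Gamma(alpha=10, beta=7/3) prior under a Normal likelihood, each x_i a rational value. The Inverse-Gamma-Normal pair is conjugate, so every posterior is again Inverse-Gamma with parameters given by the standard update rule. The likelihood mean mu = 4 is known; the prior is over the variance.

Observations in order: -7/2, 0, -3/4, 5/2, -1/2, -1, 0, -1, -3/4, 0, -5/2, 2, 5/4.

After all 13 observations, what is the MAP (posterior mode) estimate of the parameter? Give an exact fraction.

obs 1: x=-7/2 → posterior Inverse-Gamma(21/2, 731/24)
obs 2: x=0 → posterior Inverse-Gamma(11, 923/24)
obs 3: x=-3/4 → posterior Inverse-Gamma(23/2, 4775/96)
obs 4: x=5/2 → posterior Inverse-Gamma(12, 4883/96)
obs 5: x=-1/2 → posterior Inverse-Gamma(25/2, 5855/96)
obs 6: x=-1 → posterior Inverse-Gamma(13, 7055/96)
obs 7: x=0 → posterior Inverse-Gamma(27/2, 7823/96)
obs 8: x=-1 → posterior Inverse-Gamma(14, 9023/96)
obs 9: x=-3/4 → posterior Inverse-Gamma(29/2, 5053/48)
obs 10: x=0 → posterior Inverse-Gamma(15, 5437/48)
obs 11: x=-5/2 → posterior Inverse-Gamma(31/2, 6451/48)
obs 12: x=2 → posterior Inverse-Gamma(16, 6547/48)
obs 13: x=5/4 → posterior Inverse-Gamma(33/2, 13457/96)

13457/1680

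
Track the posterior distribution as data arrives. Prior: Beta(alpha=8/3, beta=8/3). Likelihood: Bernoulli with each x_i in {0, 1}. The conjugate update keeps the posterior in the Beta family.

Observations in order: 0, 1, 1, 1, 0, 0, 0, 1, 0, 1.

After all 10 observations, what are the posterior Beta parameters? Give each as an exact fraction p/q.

alpha=23/3, beta=23/3

obs 1: x=0 → posterior Beta(8/3, 11/3)
obs 2: x=1 → posterior Beta(11/3, 11/3)
obs 3: x=1 → posterior Beta(14/3, 11/3)
obs 4: x=1 → posterior Beta(17/3, 11/3)
obs 5: x=0 → posterior Beta(17/3, 14/3)
obs 6: x=0 → posterior Beta(17/3, 17/3)
obs 7: x=0 → posterior Beta(17/3, 20/3)
obs 8: x=1 → posterior Beta(20/3, 20/3)
obs 9: x=0 → posterior Beta(20/3, 23/3)
obs 10: x=1 → posterior Beta(23/3, 23/3)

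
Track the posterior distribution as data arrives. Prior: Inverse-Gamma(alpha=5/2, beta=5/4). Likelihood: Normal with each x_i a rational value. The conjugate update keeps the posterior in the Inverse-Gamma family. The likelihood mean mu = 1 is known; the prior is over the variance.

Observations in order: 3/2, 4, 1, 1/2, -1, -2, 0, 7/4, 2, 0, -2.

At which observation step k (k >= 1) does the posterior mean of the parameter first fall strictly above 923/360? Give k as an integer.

k = 6

obs 1: x=3/2 → posterior Inverse-Gamma(3, 11/8)
obs 2: x=4 → posterior Inverse-Gamma(7/2, 47/8)
obs 3: x=1 → posterior Inverse-Gamma(4, 47/8)
obs 4: x=1/2 → posterior Inverse-Gamma(9/2, 6)
obs 5: x=-1 → posterior Inverse-Gamma(5, 8)
obs 6: x=-2 → posterior Inverse-Gamma(11/2, 25/2)
obs 7: x=0 → posterior Inverse-Gamma(6, 13)
obs 8: x=7/4 → posterior Inverse-Gamma(13/2, 425/32)
obs 9: x=2 → posterior Inverse-Gamma(7, 441/32)
obs 10: x=0 → posterior Inverse-Gamma(15/2, 457/32)
obs 11: x=-2 → posterior Inverse-Gamma(8, 601/32)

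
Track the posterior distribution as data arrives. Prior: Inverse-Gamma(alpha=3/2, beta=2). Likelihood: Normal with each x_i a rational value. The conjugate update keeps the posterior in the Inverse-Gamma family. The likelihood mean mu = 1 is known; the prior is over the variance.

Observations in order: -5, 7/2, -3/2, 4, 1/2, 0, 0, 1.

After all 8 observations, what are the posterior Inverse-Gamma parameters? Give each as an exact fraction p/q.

obs 1: x=-5 → posterior Inverse-Gamma(2, 20)
obs 2: x=7/2 → posterior Inverse-Gamma(5/2, 185/8)
obs 3: x=-3/2 → posterior Inverse-Gamma(3, 105/4)
obs 4: x=4 → posterior Inverse-Gamma(7/2, 123/4)
obs 5: x=1/2 → posterior Inverse-Gamma(4, 247/8)
obs 6: x=0 → posterior Inverse-Gamma(9/2, 251/8)
obs 7: x=0 → posterior Inverse-Gamma(5, 255/8)
obs 8: x=1 → posterior Inverse-Gamma(11/2, 255/8)

alpha=11/2, beta=255/8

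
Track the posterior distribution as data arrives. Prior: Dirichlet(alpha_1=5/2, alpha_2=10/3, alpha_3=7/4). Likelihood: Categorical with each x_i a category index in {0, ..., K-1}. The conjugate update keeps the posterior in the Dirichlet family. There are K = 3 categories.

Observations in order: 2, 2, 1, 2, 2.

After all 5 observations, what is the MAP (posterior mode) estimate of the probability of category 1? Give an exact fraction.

8/23

obs 1: x=2 → posterior Dirichlet(5/2, 10/3, 11/4)
obs 2: x=2 → posterior Dirichlet(5/2, 10/3, 15/4)
obs 3: x=1 → posterior Dirichlet(5/2, 13/3, 15/4)
obs 4: x=2 → posterior Dirichlet(5/2, 13/3, 19/4)
obs 5: x=2 → posterior Dirichlet(5/2, 13/3, 23/4)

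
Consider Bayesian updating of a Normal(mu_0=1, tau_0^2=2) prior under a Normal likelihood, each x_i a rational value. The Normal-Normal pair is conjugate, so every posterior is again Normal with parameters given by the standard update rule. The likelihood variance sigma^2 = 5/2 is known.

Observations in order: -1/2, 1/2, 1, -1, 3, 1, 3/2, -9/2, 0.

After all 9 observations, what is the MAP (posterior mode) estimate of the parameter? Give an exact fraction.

obs 1: x=-1/2 → posterior Normal(1/3, 10/9)
obs 2: x=1/2 → posterior Normal(5/13, 10/13)
obs 3: x=1 → posterior Normal(9/17, 10/17)
obs 4: x=-1 → posterior Normal(5/21, 10/21)
obs 5: x=3 → posterior Normal(17/25, 2/5)
obs 6: x=1 → posterior Normal(21/29, 10/29)
obs 7: x=3/2 → posterior Normal(9/11, 10/33)
obs 8: x=-9/2 → posterior Normal(9/37, 10/37)
obs 9: x=0 → posterior Normal(9/41, 10/41)

9/41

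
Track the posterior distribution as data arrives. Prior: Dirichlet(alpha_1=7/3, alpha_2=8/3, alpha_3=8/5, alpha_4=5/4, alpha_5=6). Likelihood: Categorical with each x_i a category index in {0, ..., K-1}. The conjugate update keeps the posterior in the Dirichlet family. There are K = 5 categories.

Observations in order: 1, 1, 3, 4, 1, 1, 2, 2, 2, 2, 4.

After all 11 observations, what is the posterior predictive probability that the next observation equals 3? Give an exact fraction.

obs 1: x=1 → posterior Dirichlet(7/3, 11/3, 8/5, 5/4, 6)
obs 2: x=1 → posterior Dirichlet(7/3, 14/3, 8/5, 5/4, 6)
obs 3: x=3 → posterior Dirichlet(7/3, 14/3, 8/5, 9/4, 6)
obs 4: x=4 → posterior Dirichlet(7/3, 14/3, 8/5, 9/4, 7)
obs 5: x=1 → posterior Dirichlet(7/3, 17/3, 8/5, 9/4, 7)
obs 6: x=1 → posterior Dirichlet(7/3, 20/3, 8/5, 9/4, 7)
obs 7: x=2 → posterior Dirichlet(7/3, 20/3, 13/5, 9/4, 7)
obs 8: x=2 → posterior Dirichlet(7/3, 20/3, 18/5, 9/4, 7)
obs 9: x=2 → posterior Dirichlet(7/3, 20/3, 23/5, 9/4, 7)
obs 10: x=2 → posterior Dirichlet(7/3, 20/3, 28/5, 9/4, 7)
obs 11: x=4 → posterior Dirichlet(7/3, 20/3, 28/5, 9/4, 8)

45/497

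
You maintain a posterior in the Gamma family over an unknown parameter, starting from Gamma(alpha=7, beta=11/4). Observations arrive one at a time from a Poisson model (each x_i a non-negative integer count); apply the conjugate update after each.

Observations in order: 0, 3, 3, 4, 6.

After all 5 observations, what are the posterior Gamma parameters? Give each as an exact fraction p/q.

alpha=23, beta=31/4

obs 1: x=0 → posterior Gamma(7, 15/4)
obs 2: x=3 → posterior Gamma(10, 19/4)
obs 3: x=3 → posterior Gamma(13, 23/4)
obs 4: x=4 → posterior Gamma(17, 27/4)
obs 5: x=6 → posterior Gamma(23, 31/4)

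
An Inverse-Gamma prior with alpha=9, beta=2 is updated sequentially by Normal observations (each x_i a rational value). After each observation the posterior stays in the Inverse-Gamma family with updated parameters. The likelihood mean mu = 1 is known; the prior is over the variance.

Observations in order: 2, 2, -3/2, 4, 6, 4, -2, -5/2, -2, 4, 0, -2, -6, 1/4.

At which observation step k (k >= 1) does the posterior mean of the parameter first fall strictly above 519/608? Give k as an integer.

obs 1: x=2 → posterior Inverse-Gamma(19/2, 5/2)
obs 2: x=2 → posterior Inverse-Gamma(10, 3)
obs 3: x=-3/2 → posterior Inverse-Gamma(21/2, 49/8)
obs 4: x=4 → posterior Inverse-Gamma(11, 85/8)
obs 5: x=6 → posterior Inverse-Gamma(23/2, 185/8)
obs 6: x=4 → posterior Inverse-Gamma(12, 221/8)
obs 7: x=-2 → posterior Inverse-Gamma(25/2, 257/8)
obs 8: x=-5/2 → posterior Inverse-Gamma(13, 153/4)
obs 9: x=-2 → posterior Inverse-Gamma(27/2, 171/4)
obs 10: x=4 → posterior Inverse-Gamma(14, 189/4)
obs 11: x=0 → posterior Inverse-Gamma(29/2, 191/4)
obs 12: x=-2 → posterior Inverse-Gamma(15, 209/4)
obs 13: x=-6 → posterior Inverse-Gamma(31/2, 307/4)
obs 14: x=1/4 → posterior Inverse-Gamma(16, 2465/32)

k = 4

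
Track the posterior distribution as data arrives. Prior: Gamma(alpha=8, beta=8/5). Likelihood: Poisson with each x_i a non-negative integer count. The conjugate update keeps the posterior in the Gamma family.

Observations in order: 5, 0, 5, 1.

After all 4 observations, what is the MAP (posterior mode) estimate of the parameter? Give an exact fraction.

45/14

obs 1: x=5 → posterior Gamma(13, 13/5)
obs 2: x=0 → posterior Gamma(13, 18/5)
obs 3: x=5 → posterior Gamma(18, 23/5)
obs 4: x=1 → posterior Gamma(19, 28/5)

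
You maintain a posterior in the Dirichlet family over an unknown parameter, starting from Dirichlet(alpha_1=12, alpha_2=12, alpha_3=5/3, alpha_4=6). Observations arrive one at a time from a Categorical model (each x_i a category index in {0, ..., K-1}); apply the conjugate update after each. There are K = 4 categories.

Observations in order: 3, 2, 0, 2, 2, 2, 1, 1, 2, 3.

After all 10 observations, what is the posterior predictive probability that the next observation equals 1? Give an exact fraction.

obs 1: x=3 → posterior Dirichlet(12, 12, 5/3, 7)
obs 2: x=2 → posterior Dirichlet(12, 12, 8/3, 7)
obs 3: x=0 → posterior Dirichlet(13, 12, 8/3, 7)
obs 4: x=2 → posterior Dirichlet(13, 12, 11/3, 7)
obs 5: x=2 → posterior Dirichlet(13, 12, 14/3, 7)
obs 6: x=2 → posterior Dirichlet(13, 12, 17/3, 7)
obs 7: x=1 → posterior Dirichlet(13, 13, 17/3, 7)
obs 8: x=1 → posterior Dirichlet(13, 14, 17/3, 7)
obs 9: x=2 → posterior Dirichlet(13, 14, 20/3, 7)
obs 10: x=3 → posterior Dirichlet(13, 14, 20/3, 8)

42/125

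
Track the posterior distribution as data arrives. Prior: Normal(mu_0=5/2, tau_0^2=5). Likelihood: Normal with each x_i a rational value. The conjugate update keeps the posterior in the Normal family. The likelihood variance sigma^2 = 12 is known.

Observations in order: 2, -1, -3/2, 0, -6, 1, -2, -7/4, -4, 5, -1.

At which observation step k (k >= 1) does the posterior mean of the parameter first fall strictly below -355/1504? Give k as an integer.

obs 1: x=2 → posterior Normal(40/17, 60/17)
obs 2: x=-1 → posterior Normal(35/22, 30/11)
obs 3: x=-3/2 → posterior Normal(55/54, 20/9)
obs 4: x=0 → posterior Normal(55/64, 15/8)
obs 5: x=-6 → posterior Normal(-5/74, 60/37)
obs 6: x=1 → posterior Normal(5/84, 10/7)
obs 7: x=-2 → posterior Normal(-15/94, 60/47)
obs 8: x=-7/4 → posterior Normal(-5/16, 15/13)
obs 9: x=-4 → posterior Normal(-145/228, 20/19)
obs 10: x=5 → posterior Normal(-45/248, 30/31)
obs 11: x=-1 → posterior Normal(-65/268, 60/67)

k = 8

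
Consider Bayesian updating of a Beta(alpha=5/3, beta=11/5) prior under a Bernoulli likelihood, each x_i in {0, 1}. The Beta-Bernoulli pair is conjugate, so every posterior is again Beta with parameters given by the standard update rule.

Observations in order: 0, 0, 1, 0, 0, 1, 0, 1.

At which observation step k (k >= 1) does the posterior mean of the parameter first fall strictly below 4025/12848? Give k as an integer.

k = 2

obs 1: x=0 → posterior Beta(5/3, 16/5)
obs 2: x=0 → posterior Beta(5/3, 21/5)
obs 3: x=1 → posterior Beta(8/3, 21/5)
obs 4: x=0 → posterior Beta(8/3, 26/5)
obs 5: x=0 → posterior Beta(8/3, 31/5)
obs 6: x=1 → posterior Beta(11/3, 31/5)
obs 7: x=0 → posterior Beta(11/3, 36/5)
obs 8: x=1 → posterior Beta(14/3, 36/5)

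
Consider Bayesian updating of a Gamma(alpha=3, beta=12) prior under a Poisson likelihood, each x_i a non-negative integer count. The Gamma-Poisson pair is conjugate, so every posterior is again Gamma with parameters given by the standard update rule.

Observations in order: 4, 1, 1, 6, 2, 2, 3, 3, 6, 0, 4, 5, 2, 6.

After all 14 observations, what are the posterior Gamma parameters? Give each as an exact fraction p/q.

alpha=48, beta=26

obs 1: x=4 → posterior Gamma(7, 13)
obs 2: x=1 → posterior Gamma(8, 14)
obs 3: x=1 → posterior Gamma(9, 15)
obs 4: x=6 → posterior Gamma(15, 16)
obs 5: x=2 → posterior Gamma(17, 17)
obs 6: x=2 → posterior Gamma(19, 18)
obs 7: x=3 → posterior Gamma(22, 19)
obs 8: x=3 → posterior Gamma(25, 20)
obs 9: x=6 → posterior Gamma(31, 21)
obs 10: x=0 → posterior Gamma(31, 22)
obs 11: x=4 → posterior Gamma(35, 23)
obs 12: x=5 → posterior Gamma(40, 24)
obs 13: x=2 → posterior Gamma(42, 25)
obs 14: x=6 → posterior Gamma(48, 26)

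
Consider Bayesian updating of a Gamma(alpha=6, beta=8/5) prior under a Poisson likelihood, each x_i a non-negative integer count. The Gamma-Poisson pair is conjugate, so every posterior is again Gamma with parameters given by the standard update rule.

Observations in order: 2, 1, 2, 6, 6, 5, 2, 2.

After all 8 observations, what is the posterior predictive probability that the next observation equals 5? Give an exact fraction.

obs 1: x=2 → posterior Gamma(8, 13/5)
obs 2: x=1 → posterior Gamma(9, 18/5)
obs 3: x=2 → posterior Gamma(11, 23/5)
obs 4: x=6 → posterior Gamma(17, 28/5)
obs 5: x=6 → posterior Gamma(23, 33/5)
obs 6: x=5 → posterior Gamma(28, 38/5)
obs 7: x=2 → posterior Gamma(30, 43/5)
obs 8: x=2 → posterior Gamma(32, 48/5)

742851067879402737615481669535757847401074350812999293337600000/6283580383636683322486356945483938304940731973668146791149026213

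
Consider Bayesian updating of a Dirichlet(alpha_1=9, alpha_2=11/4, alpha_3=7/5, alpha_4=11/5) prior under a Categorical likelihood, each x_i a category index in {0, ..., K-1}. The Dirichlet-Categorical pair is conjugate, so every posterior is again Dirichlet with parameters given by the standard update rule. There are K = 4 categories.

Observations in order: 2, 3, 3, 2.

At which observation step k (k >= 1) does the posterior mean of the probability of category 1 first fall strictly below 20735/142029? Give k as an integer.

obs 1: x=2 → posterior Dirichlet(9, 11/4, 12/5, 11/5)
obs 2: x=3 → posterior Dirichlet(9, 11/4, 12/5, 16/5)
obs 3: x=3 → posterior Dirichlet(9, 11/4, 12/5, 21/5)
obs 4: x=2 → posterior Dirichlet(9, 11/4, 17/5, 21/5)

k = 4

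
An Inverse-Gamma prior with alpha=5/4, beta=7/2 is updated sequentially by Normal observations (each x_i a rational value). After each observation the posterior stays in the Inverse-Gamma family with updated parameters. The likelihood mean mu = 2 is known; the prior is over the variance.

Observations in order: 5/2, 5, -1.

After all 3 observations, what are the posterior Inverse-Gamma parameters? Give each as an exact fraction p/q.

obs 1: x=5/2 → posterior Inverse-Gamma(7/4, 29/8)
obs 2: x=5 → posterior Inverse-Gamma(9/4, 65/8)
obs 3: x=-1 → posterior Inverse-Gamma(11/4, 101/8)

alpha=11/4, beta=101/8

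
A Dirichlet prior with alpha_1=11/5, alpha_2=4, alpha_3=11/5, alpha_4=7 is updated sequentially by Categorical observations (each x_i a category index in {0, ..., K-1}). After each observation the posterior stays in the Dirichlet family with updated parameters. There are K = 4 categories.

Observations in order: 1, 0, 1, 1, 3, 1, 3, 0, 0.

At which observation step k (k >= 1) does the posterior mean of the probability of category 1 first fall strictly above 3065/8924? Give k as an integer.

obs 1: x=1 → posterior Dirichlet(11/5, 5, 11/5, 7)
obs 2: x=0 → posterior Dirichlet(16/5, 5, 11/5, 7)
obs 3: x=1 → posterior Dirichlet(16/5, 6, 11/5, 7)
obs 4: x=1 → posterior Dirichlet(16/5, 7, 11/5, 7)
obs 5: x=3 → posterior Dirichlet(16/5, 7, 11/5, 8)
obs 6: x=1 → posterior Dirichlet(16/5, 8, 11/5, 8)
obs 7: x=3 → posterior Dirichlet(16/5, 8, 11/5, 9)
obs 8: x=0 → posterior Dirichlet(21/5, 8, 11/5, 9)
obs 9: x=0 → posterior Dirichlet(26/5, 8, 11/5, 9)

k = 4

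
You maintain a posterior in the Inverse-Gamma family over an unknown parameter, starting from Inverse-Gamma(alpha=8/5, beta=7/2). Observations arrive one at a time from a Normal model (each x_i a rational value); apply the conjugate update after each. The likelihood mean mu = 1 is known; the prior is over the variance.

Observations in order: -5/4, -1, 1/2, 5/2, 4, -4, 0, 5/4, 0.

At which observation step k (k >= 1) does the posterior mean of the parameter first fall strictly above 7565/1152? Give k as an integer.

k = 6

obs 1: x=-5/4 → posterior Inverse-Gamma(21/10, 193/32)
obs 2: x=-1 → posterior Inverse-Gamma(13/5, 257/32)
obs 3: x=1/2 → posterior Inverse-Gamma(31/10, 261/32)
obs 4: x=5/2 → posterior Inverse-Gamma(18/5, 297/32)
obs 5: x=4 → posterior Inverse-Gamma(41/10, 441/32)
obs 6: x=-4 → posterior Inverse-Gamma(23/5, 841/32)
obs 7: x=0 → posterior Inverse-Gamma(51/10, 857/32)
obs 8: x=5/4 → posterior Inverse-Gamma(28/5, 429/16)
obs 9: x=0 → posterior Inverse-Gamma(61/10, 437/16)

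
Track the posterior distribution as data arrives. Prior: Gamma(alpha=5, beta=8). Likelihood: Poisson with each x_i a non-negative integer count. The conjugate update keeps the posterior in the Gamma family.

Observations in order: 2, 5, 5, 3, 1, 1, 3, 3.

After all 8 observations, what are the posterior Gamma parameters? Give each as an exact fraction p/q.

alpha=28, beta=16

obs 1: x=2 → posterior Gamma(7, 9)
obs 2: x=5 → posterior Gamma(12, 10)
obs 3: x=5 → posterior Gamma(17, 11)
obs 4: x=3 → posterior Gamma(20, 12)
obs 5: x=1 → posterior Gamma(21, 13)
obs 6: x=1 → posterior Gamma(22, 14)
obs 7: x=3 → posterior Gamma(25, 15)
obs 8: x=3 → posterior Gamma(28, 16)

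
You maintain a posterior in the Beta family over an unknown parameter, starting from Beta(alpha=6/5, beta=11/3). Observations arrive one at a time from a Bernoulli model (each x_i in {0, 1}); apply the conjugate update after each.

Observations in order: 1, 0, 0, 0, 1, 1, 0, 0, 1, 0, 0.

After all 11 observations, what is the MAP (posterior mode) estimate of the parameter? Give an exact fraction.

63/208

obs 1: x=1 → posterior Beta(11/5, 11/3)
obs 2: x=0 → posterior Beta(11/5, 14/3)
obs 3: x=0 → posterior Beta(11/5, 17/3)
obs 4: x=0 → posterior Beta(11/5, 20/3)
obs 5: x=1 → posterior Beta(16/5, 20/3)
obs 6: x=1 → posterior Beta(21/5, 20/3)
obs 7: x=0 → posterior Beta(21/5, 23/3)
obs 8: x=0 → posterior Beta(21/5, 26/3)
obs 9: x=1 → posterior Beta(26/5, 26/3)
obs 10: x=0 → posterior Beta(26/5, 29/3)
obs 11: x=0 → posterior Beta(26/5, 32/3)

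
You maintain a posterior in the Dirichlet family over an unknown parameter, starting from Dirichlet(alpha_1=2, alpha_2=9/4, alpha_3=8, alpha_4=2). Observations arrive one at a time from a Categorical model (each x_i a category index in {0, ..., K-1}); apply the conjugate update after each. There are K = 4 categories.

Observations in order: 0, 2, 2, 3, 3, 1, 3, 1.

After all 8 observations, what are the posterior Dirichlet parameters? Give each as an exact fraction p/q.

alpha_1=3, alpha_2=17/4, alpha_3=10, alpha_4=5

obs 1: x=0 → posterior Dirichlet(3, 9/4, 8, 2)
obs 2: x=2 → posterior Dirichlet(3, 9/4, 9, 2)
obs 3: x=2 → posterior Dirichlet(3, 9/4, 10, 2)
obs 4: x=3 → posterior Dirichlet(3, 9/4, 10, 3)
obs 5: x=3 → posterior Dirichlet(3, 9/4, 10, 4)
obs 6: x=1 → posterior Dirichlet(3, 13/4, 10, 4)
obs 7: x=3 → posterior Dirichlet(3, 13/4, 10, 5)
obs 8: x=1 → posterior Dirichlet(3, 17/4, 10, 5)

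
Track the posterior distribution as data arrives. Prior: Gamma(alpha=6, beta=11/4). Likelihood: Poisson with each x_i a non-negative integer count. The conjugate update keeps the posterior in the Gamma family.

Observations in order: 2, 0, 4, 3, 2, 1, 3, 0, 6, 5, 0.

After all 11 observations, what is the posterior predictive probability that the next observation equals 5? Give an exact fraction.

18977463061294435515604319236638701859283447265625000000000000000/332295477602627722659880101776456369599539259130576448802855924619

obs 1: x=2 → posterior Gamma(8, 15/4)
obs 2: x=0 → posterior Gamma(8, 19/4)
obs 3: x=4 → posterior Gamma(12, 23/4)
obs 4: x=3 → posterior Gamma(15, 27/4)
obs 5: x=2 → posterior Gamma(17, 31/4)
obs 6: x=1 → posterior Gamma(18, 35/4)
obs 7: x=3 → posterior Gamma(21, 39/4)
obs 8: x=0 → posterior Gamma(21, 43/4)
obs 9: x=6 → posterior Gamma(27, 47/4)
obs 10: x=5 → posterior Gamma(32, 51/4)
obs 11: x=0 → posterior Gamma(32, 55/4)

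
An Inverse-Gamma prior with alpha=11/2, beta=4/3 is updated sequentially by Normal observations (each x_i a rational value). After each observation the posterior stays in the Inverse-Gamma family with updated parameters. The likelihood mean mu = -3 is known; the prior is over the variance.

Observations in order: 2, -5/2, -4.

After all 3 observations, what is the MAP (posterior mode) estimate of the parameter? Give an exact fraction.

347/192

obs 1: x=2 → posterior Inverse-Gamma(6, 83/6)
obs 2: x=-5/2 → posterior Inverse-Gamma(13/2, 335/24)
obs 3: x=-4 → posterior Inverse-Gamma(7, 347/24)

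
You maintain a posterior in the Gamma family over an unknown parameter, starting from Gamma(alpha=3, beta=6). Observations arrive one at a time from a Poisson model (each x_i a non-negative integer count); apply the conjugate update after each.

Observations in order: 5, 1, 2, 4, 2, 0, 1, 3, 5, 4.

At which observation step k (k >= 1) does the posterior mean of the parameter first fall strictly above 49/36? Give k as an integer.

k = 4

obs 1: x=5 → posterior Gamma(8, 7)
obs 2: x=1 → posterior Gamma(9, 8)
obs 3: x=2 → posterior Gamma(11, 9)
obs 4: x=4 → posterior Gamma(15, 10)
obs 5: x=2 → posterior Gamma(17, 11)
obs 6: x=0 → posterior Gamma(17, 12)
obs 7: x=1 → posterior Gamma(18, 13)
obs 8: x=3 → posterior Gamma(21, 14)
obs 9: x=5 → posterior Gamma(26, 15)
obs 10: x=4 → posterior Gamma(30, 16)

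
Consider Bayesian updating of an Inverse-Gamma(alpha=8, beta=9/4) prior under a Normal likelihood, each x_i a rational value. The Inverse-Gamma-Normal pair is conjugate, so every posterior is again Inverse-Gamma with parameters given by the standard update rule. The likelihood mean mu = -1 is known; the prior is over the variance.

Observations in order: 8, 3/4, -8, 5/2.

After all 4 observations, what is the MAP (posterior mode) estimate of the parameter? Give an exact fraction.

2397/352

obs 1: x=8 → posterior Inverse-Gamma(17/2, 171/4)
obs 2: x=3/4 → posterior Inverse-Gamma(9, 1417/32)
obs 3: x=-8 → posterior Inverse-Gamma(19/2, 2201/32)
obs 4: x=5/2 → posterior Inverse-Gamma(10, 2397/32)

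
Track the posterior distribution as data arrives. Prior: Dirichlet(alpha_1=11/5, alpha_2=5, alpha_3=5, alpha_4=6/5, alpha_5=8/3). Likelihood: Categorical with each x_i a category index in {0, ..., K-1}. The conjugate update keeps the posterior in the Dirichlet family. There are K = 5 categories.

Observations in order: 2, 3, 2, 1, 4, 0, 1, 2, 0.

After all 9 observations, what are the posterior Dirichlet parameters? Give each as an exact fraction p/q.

obs 1: x=2 → posterior Dirichlet(11/5, 5, 6, 6/5, 8/3)
obs 2: x=3 → posterior Dirichlet(11/5, 5, 6, 11/5, 8/3)
obs 3: x=2 → posterior Dirichlet(11/5, 5, 7, 11/5, 8/3)
obs 4: x=1 → posterior Dirichlet(11/5, 6, 7, 11/5, 8/3)
obs 5: x=4 → posterior Dirichlet(11/5, 6, 7, 11/5, 11/3)
obs 6: x=0 → posterior Dirichlet(16/5, 6, 7, 11/5, 11/3)
obs 7: x=1 → posterior Dirichlet(16/5, 7, 7, 11/5, 11/3)
obs 8: x=2 → posterior Dirichlet(16/5, 7, 8, 11/5, 11/3)
obs 9: x=0 → posterior Dirichlet(21/5, 7, 8, 11/5, 11/3)

alpha_1=21/5, alpha_2=7, alpha_3=8, alpha_4=11/5, alpha_5=11/3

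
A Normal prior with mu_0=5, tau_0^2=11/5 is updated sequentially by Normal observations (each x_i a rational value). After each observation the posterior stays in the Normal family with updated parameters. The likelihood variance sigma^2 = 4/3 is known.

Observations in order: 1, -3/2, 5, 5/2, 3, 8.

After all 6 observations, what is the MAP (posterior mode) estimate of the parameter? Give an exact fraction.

347/109

obs 1: x=1 → posterior Normal(133/53, 44/53)
obs 2: x=-3/2 → posterior Normal(167/172, 22/43)
obs 3: x=5 → posterior Normal(71/34, 44/119)
obs 4: x=5/2 → posterior Normal(331/152, 11/38)
obs 5: x=3 → posterior Normal(86/37, 44/185)
obs 6: x=8 → posterior Normal(347/109, 22/109)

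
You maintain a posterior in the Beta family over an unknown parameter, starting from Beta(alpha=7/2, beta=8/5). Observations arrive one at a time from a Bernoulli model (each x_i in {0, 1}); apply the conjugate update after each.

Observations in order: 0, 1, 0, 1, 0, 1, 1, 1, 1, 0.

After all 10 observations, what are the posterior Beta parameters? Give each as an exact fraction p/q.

obs 1: x=0 → posterior Beta(7/2, 13/5)
obs 2: x=1 → posterior Beta(9/2, 13/5)
obs 3: x=0 → posterior Beta(9/2, 18/5)
obs 4: x=1 → posterior Beta(11/2, 18/5)
obs 5: x=0 → posterior Beta(11/2, 23/5)
obs 6: x=1 → posterior Beta(13/2, 23/5)
obs 7: x=1 → posterior Beta(15/2, 23/5)
obs 8: x=1 → posterior Beta(17/2, 23/5)
obs 9: x=1 → posterior Beta(19/2, 23/5)
obs 10: x=0 → posterior Beta(19/2, 28/5)

alpha=19/2, beta=28/5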